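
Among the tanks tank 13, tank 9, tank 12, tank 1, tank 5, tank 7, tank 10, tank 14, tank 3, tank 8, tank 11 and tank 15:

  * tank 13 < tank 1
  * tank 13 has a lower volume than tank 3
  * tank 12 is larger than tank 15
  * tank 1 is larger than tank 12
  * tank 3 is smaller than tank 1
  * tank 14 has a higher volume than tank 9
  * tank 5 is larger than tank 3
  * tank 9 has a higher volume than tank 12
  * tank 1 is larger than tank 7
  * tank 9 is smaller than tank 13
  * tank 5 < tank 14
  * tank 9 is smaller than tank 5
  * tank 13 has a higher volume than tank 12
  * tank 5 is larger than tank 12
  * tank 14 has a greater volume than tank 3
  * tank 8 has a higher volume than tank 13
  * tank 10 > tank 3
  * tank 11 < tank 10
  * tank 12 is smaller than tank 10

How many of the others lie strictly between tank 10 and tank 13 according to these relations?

1

The relations place tank 13 below tank 10. An element lies strictly between them when it is forced above tank 13 and also forced below tank 10.
Above tank 13: {tank 3, tank 1, tank 5, tank 8, tank 14}. Below tank 10: {tank 15, tank 12, tank 9, tank 3, tank 11}.
Intersection: {tank 3} — 1.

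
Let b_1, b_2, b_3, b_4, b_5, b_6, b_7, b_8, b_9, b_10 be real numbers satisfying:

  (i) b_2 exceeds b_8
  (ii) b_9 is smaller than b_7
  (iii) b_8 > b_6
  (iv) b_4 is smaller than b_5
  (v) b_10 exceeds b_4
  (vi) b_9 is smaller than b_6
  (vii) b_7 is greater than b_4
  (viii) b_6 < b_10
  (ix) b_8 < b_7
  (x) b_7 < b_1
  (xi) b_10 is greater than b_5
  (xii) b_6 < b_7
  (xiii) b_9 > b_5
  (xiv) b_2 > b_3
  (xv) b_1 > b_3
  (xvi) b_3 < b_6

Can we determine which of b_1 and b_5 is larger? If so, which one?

b_5 < b_9 and b_9 < b_6 give b_5 < b_6.
Then b_6 < b_8 extends the chain to b_8.
With b_8 < b_7: b_5 < b_9 < b_6 < b_8 < b_7.
Then b_7 < b_1 extends the chain to b_1.
So b_1 is larger.

b_1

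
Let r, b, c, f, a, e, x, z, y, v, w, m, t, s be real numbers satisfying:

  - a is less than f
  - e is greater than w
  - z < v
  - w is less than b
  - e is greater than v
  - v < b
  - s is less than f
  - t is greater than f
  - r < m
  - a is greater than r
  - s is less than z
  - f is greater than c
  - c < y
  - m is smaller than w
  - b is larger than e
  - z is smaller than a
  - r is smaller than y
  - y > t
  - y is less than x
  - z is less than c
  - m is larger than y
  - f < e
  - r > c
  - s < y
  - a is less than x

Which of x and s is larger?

s < z and z < c give s < c.
Then c < r extends the chain to r.
With r < a: s < z < c < r < a.
With a < f: s < z < c < r < a < f.
Then f < t extends the chain to t.
Then t < y extends the chain to y.
With y < x: s < z < c < r < a < f < t < y < x.
So s < x; x is the larger of the two.

x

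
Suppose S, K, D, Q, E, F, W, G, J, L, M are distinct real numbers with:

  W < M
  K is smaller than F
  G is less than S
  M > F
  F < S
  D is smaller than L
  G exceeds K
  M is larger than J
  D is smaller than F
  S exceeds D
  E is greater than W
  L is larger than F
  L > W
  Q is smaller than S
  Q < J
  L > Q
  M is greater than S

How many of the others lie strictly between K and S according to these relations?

Chaining upward from K reaches: G, F, L, M.
Chaining downward from S reaches: D, Q, G, F.
Strictly between K and S are those in both lists: G, F — 2 elements.

2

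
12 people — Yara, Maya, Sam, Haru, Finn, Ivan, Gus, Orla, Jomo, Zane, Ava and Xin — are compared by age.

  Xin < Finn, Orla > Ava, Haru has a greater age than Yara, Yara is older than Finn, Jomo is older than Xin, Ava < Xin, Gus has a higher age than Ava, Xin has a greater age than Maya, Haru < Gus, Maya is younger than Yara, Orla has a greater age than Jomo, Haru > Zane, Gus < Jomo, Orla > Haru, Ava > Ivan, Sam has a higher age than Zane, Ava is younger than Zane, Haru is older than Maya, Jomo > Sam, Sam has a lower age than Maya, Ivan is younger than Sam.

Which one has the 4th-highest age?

Piecing the relations together gives one ordering: Ivan < Ava < Zane < Sam < Maya < Xin < Finn < Yara < Haru < Gus < Jomo < Orla.
The 4th largest is Haru.

Haru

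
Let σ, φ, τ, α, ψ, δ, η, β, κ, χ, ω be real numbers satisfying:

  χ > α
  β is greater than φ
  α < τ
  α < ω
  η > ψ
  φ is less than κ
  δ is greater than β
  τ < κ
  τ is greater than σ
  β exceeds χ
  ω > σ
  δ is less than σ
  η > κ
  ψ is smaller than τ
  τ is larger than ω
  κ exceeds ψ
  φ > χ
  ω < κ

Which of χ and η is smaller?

χ

Following the relations from χ: χ < φ < β < δ < σ < ω < τ < κ < η.
So χ < η; χ is the smaller of the two.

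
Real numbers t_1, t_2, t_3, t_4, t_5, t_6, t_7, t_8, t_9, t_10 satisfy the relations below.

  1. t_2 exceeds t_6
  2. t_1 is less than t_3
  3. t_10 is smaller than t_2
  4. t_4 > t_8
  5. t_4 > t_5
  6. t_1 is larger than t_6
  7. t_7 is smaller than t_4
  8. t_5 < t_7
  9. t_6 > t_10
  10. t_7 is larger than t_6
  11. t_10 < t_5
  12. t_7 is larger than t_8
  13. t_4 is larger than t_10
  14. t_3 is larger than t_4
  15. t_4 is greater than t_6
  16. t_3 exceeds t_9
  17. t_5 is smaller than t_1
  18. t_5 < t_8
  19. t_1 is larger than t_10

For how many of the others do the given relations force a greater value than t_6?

5

From t_6 the given relations immediately reach t_2, t_7, t_1, t_4.
From those, t_3 — 5 in total.
No other element is forced above t_6 by the given relations, so the count is 5.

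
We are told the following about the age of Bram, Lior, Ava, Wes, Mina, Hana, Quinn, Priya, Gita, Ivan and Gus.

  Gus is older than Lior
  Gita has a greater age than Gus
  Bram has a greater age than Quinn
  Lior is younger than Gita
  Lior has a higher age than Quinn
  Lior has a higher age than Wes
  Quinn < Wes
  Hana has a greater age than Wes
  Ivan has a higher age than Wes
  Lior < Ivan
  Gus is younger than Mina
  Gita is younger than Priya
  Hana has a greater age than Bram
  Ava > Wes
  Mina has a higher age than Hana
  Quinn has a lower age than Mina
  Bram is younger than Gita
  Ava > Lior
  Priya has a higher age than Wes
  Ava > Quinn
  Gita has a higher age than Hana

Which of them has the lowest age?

Chaining upward from Quinn: directly above it, Wes, Bram, Lior, Ava, Mina; then Hana, Gus, Gita, Priya, Ivan.
That covers every other element, and nothing is given below Quinn, so Quinn is the lowest age.

Quinn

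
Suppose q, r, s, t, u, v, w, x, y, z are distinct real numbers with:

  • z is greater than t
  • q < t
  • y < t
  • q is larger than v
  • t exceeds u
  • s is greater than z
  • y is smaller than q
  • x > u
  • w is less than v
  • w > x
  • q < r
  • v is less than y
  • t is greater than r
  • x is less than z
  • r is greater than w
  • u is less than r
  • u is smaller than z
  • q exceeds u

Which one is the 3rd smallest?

The consecutive relations fix a unique order: u < x < w < v < y < q < r < t < z < s.
Counting 3 from the smallest end gives w.

w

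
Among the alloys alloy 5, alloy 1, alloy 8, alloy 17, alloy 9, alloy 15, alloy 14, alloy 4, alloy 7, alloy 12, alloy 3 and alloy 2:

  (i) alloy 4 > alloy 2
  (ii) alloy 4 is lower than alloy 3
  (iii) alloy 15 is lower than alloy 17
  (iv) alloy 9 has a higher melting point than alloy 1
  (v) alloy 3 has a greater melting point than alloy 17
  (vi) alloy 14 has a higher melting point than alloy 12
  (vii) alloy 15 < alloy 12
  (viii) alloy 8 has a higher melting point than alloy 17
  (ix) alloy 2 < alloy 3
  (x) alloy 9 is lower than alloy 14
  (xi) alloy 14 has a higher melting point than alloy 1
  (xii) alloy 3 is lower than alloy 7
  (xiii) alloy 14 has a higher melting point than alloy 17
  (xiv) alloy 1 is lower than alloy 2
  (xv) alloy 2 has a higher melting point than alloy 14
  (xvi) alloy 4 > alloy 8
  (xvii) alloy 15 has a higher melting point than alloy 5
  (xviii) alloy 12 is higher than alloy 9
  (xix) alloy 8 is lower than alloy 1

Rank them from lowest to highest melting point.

alloy 5 < alloy 15 < alloy 17 < alloy 8 < alloy 1 < alloy 9 < alloy 12 < alloy 14 < alloy 2 < alloy 4 < alloy 3 < alloy 7

Each adjacent pair is fixed by a given relation: alloy 5 < alloy 15; alloy 15 < alloy 17; alloy 17 < alloy 8; alloy 8 < alloy 1; alloy 1 < alloy 9; alloy 9 < alloy 12; alloy 12 < alloy 14; alloy 14 < alloy 2; alloy 2 < alloy 4; alloy 4 < alloy 3; alloy 3 < alloy 7. Chaining them end to end gives the full order.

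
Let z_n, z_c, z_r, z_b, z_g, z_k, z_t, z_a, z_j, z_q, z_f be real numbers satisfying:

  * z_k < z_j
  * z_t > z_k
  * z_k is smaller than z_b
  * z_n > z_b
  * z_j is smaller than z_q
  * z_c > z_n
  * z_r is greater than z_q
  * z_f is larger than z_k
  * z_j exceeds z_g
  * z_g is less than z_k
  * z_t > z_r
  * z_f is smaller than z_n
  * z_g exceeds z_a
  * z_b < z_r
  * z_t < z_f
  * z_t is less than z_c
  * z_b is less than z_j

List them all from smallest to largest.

z_a < z_g < z_k < z_b < z_j < z_q < z_r < z_t < z_f < z_n < z_c

Each adjacent pair is fixed by a given relation: z_a < z_g; z_g < z_k; z_k < z_b; z_b < z_j; z_j < z_q; z_q < z_r; z_r < z_t; z_t < z_f; z_f < z_n; z_n < z_c. Chaining them end to end gives the full order.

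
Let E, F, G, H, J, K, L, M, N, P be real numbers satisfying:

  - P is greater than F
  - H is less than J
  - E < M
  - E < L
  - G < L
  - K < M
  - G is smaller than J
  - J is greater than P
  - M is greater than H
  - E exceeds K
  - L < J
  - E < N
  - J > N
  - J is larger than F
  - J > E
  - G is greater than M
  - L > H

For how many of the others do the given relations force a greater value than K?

From K the given relations immediately reach E, M.
From those, G, N, L, J — 6 in total.
Nothing else is reachable above K; 6 in all.

6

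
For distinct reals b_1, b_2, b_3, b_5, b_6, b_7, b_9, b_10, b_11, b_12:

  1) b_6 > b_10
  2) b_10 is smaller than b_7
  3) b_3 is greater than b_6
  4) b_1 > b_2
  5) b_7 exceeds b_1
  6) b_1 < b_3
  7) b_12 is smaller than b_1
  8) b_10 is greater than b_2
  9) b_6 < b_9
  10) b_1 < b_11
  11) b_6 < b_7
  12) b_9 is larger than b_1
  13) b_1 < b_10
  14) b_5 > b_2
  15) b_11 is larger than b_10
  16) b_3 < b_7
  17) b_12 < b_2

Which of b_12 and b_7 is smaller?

b_12

Chaining the given relations: b_12 < b_2 < b_1 < b_10 < b_6 < b_3 < b_7.
So b_12 < b_7; b_12 is the smaller of the two.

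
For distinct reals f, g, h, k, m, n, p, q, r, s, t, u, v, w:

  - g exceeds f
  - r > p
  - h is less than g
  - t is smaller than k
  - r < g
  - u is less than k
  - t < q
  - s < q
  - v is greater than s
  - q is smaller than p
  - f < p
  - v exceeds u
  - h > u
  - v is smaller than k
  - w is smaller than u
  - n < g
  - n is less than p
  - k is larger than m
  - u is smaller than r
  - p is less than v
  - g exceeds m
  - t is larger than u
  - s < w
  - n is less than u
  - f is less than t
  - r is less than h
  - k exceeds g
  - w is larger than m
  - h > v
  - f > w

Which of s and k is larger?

k

Link the given pairs in sequence: s < w; w < f; f < t; t < q; q < p; p < v; v < h; h < g; g < k.
Chaining these gives s < w < f < t < q < p < v < h < g < k.
So s < k; k is the larger of the two.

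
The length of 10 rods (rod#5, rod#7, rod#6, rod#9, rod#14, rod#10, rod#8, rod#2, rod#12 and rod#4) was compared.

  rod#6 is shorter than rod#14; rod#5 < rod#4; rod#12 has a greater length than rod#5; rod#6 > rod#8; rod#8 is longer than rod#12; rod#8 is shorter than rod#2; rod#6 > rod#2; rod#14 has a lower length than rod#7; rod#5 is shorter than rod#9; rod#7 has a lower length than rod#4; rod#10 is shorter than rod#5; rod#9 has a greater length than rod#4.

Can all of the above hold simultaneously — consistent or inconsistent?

consistent

The single ordering rod#10 < rod#5 < rod#12 < rod#8 < rod#2 < rod#6 < rod#14 < rod#7 < rod#4 < rod#9 satisfies every listed relation, so no contradiction arises.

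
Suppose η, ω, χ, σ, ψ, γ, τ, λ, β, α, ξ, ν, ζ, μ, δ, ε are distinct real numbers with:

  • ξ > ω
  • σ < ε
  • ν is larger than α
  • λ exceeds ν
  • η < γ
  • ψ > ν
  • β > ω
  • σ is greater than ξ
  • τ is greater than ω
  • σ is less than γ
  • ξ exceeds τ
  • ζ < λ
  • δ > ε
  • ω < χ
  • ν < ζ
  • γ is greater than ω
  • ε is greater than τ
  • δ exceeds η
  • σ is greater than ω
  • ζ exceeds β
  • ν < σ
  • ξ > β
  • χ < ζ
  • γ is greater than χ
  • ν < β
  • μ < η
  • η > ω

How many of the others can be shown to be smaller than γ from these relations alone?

10

From γ the given relations immediately reach ω, χ, η, σ.
From those, ν, μ, ξ — 7 in total.
From those, τ, α, β — 10 in total.
Nothing else is reachable below γ; 10 in all.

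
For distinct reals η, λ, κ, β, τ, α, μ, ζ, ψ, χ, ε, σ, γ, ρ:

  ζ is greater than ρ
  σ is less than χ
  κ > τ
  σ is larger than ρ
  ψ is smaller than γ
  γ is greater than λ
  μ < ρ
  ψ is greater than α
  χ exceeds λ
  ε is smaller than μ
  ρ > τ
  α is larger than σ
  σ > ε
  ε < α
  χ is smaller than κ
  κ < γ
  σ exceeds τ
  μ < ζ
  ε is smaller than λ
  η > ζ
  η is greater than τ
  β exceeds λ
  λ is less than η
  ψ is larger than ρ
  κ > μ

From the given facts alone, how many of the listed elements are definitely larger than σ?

5

From σ the given relations immediately reach α, χ.
From those, κ, ψ — 4 in total.
From those, γ — 5 in total.
Nothing else is reachable above σ; 5 in all.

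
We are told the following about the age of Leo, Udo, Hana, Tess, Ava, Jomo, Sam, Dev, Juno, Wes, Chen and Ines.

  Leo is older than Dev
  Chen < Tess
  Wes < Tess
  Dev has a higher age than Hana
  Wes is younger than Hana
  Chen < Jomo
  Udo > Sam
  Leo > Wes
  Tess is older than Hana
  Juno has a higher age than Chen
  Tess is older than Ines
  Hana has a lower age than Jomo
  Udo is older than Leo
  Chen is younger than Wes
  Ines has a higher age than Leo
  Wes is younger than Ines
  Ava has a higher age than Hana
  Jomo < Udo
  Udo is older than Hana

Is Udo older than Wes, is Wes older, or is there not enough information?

Udo

The relevant relations are Wes < Hana; Hana < Dev; Dev < Leo; Leo < Udo.
Chaining these gives Wes < Hana < Dev < Leo < Udo.
So Udo is older.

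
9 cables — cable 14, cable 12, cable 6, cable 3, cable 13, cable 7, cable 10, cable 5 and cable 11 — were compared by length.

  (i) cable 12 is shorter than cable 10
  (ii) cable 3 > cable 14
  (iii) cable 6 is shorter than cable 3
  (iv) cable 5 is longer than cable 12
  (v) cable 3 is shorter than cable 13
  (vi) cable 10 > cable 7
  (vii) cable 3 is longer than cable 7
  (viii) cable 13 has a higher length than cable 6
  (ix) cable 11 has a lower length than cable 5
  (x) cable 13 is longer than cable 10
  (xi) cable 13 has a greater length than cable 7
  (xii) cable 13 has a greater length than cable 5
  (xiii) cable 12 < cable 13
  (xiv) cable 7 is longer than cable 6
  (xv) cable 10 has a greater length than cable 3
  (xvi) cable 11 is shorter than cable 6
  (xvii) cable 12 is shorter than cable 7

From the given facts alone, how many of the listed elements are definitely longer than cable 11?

From cable 11 the given relations immediately reach cable 6, cable 5.
From those, cable 7, cable 3, cable 13 — 5 in total.
From those, cable 10 — 6 in total.
Nothing else is reachable above cable 11; 6 in all.

6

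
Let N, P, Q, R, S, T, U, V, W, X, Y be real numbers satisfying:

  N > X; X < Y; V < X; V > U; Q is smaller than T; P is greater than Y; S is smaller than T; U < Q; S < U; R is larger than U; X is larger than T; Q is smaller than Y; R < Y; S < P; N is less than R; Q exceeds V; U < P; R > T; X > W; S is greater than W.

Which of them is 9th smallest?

Piecing the relations together gives one ordering: W < S < U < V < Q < T < X < N < R < Y < P.
The 9th smallest is R.

R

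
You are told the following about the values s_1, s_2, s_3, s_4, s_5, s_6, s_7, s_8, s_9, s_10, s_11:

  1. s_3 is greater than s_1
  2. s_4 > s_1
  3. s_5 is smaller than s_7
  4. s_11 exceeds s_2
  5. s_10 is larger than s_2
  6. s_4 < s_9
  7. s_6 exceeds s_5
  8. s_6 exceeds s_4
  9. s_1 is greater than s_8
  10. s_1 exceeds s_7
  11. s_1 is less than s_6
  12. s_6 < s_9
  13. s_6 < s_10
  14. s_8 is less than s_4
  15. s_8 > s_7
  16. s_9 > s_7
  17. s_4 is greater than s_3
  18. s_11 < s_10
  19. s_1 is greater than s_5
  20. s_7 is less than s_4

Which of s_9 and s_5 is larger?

s_9

Chaining the given relations: s_5 < s_7 < s_1 < s_4 < s_6 < s_9.
So s_5 < s_9; s_9 is the larger of the two.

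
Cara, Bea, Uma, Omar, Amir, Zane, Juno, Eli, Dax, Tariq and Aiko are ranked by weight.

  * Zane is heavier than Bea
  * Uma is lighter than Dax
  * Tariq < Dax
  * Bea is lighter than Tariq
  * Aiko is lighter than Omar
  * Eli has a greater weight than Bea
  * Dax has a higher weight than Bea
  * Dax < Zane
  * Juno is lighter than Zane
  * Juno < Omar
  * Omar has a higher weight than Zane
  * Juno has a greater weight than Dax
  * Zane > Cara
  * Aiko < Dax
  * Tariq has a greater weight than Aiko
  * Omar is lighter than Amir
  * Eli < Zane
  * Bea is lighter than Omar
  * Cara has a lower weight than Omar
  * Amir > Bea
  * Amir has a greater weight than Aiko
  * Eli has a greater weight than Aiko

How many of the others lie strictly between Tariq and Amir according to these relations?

4

The relations place Tariq below Amir. An element lies strictly between them when it is forced above Tariq and also forced below Amir.
Above Tariq: {Dax, Juno, Zane, Omar}. Below Amir: {Aiko, Bea, Uma, Eli, Cara, Dax, Juno, Zane, Omar}.
Intersection: {Dax, Juno, Zane, Omar} — 4.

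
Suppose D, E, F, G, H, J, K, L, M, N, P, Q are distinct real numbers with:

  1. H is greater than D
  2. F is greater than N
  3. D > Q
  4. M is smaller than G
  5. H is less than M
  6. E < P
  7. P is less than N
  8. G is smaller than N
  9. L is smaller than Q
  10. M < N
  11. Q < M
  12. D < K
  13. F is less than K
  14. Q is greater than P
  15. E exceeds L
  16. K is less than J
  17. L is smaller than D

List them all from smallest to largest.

Each adjacent pair is fixed by a given relation: L < E; E < P; P < Q; Q < D; D < H; H < M; M < G; G < N; N < F; F < K; K < J. Chaining them end to end gives the full order.

L < E < P < Q < D < H < M < G < N < F < K < J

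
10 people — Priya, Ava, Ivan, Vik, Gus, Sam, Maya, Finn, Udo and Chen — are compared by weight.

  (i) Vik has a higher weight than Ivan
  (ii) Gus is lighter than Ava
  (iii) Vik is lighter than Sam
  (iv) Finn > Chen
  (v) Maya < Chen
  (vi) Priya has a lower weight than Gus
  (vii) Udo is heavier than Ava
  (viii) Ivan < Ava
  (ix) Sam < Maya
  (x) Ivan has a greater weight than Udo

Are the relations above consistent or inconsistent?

Chaining the given relations yields Ava < Udo < Ivan, so Ava < Ivan. But one relation states Ivan < Ava. These cannot both hold.

inconsistent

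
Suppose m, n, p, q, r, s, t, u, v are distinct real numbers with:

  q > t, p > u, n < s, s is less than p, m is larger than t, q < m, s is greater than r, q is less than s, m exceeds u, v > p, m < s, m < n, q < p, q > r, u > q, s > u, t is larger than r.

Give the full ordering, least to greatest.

r < t < q < u < m < n < s < p < v

The consecutive links are each given: r < t; t < q; q < u; u < m; m < n; n < s; s < p; p < v.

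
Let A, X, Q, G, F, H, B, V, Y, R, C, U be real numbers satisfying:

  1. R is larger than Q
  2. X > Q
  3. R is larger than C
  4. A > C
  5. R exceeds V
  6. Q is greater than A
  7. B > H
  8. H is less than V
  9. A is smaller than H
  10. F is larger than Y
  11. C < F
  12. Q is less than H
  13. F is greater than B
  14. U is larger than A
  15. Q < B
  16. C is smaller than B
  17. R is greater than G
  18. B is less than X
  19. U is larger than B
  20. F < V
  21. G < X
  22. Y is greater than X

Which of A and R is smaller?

A < Q and Q < H give A < H.
With H < B: A < Q < H < B.
Then B < X extends the chain to X.
With X < Y: A < Q < H < B < X < Y.
Then Y < F extends the chain to F.
Then F < V extends the chain to V.
With V < R: A < Q < H < B < X < Y < F < V < R.
So A < R; A is the smaller of the two.

A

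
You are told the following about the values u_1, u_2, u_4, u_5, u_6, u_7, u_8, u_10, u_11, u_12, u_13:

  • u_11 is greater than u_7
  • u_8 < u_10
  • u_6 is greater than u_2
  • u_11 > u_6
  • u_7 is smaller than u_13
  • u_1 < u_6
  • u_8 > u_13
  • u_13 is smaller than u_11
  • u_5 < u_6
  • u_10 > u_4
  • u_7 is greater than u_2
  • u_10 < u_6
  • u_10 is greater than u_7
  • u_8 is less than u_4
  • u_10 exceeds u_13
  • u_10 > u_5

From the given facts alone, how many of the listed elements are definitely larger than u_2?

Directly above u_2: u_7, u_6.
One step further: u_13, u_10, u_11 (5 so far).
One step further: u_8 (6 so far).
One step further: u_4 (7 so far).
No other element is forced above u_2 by the given relations, so the count is 7.

7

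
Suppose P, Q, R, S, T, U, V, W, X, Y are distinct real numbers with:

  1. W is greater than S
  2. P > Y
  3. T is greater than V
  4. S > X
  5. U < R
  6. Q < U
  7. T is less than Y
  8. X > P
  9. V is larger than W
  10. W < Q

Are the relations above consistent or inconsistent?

inconsistent

We have W < V stated directly, yet also V < T < Y < P < X < S < W by chaining the others — so V < W. Contradiction.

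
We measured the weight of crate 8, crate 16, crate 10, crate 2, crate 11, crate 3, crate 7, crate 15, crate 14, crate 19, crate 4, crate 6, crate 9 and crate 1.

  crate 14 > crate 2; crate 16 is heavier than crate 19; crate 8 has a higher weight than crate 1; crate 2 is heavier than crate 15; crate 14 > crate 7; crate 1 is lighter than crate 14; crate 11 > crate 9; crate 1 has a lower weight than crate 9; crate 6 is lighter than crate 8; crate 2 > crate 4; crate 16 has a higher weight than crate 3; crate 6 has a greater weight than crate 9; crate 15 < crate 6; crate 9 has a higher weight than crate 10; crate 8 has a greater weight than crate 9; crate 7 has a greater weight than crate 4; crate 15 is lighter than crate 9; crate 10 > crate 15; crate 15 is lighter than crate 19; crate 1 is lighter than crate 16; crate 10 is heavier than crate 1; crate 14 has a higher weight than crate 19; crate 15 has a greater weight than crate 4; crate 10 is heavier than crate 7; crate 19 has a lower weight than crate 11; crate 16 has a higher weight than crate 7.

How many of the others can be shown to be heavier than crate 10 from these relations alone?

Directly above crate 10: crate 9.
One step further: crate 6, crate 11, crate 8 (4 so far).
No other element is forced above crate 10 by the given relations, so the count is 4.

4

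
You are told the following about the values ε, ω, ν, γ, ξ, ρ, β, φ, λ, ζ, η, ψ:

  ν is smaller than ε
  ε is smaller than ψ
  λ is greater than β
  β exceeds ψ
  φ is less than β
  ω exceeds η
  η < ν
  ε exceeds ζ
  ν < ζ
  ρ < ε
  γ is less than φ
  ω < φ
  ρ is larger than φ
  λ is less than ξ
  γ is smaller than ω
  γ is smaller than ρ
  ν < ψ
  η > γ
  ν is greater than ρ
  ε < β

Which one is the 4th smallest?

Chaining the given pairs: γ < η < ω < φ < ρ < ν < ζ < ε < ψ < β < λ < ξ.
The 4th smallest is φ.

φ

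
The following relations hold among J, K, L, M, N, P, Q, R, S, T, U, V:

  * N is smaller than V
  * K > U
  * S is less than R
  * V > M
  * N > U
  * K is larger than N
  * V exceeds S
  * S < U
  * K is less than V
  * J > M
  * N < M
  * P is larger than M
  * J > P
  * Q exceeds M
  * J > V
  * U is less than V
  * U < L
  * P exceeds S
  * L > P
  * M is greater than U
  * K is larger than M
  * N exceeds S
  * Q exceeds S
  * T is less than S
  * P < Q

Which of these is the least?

S is not least since T < S; U is not least since S < U; N is not least since S < N; M is not least since N < M; K is not least since U < K; P is not least since M < P; L is not least since U < L; R is not least since S < R; Q is not least since M < Q; V is not least since N < V; J is not least since P < J.
Only T has nothing below it, so T is the least.

T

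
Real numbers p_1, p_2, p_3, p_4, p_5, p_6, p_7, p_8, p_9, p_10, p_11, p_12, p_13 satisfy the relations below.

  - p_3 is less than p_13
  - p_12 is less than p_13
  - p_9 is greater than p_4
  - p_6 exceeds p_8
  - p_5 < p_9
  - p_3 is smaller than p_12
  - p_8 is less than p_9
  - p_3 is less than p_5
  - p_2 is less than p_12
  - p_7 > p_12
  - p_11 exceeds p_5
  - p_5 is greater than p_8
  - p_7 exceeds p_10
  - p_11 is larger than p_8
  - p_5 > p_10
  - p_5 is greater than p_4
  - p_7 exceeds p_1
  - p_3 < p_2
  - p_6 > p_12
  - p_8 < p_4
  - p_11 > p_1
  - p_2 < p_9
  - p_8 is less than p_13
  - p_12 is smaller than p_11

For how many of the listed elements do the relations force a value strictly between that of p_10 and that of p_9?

1

The relations place p_10 below p_9. An element lies strictly between them when it is forced above p_10 and also forced below p_9.
Above p_10: {p_5, p_11, p_7}. Below p_9: {p_8, p_3, p_2, p_4, p_5}.
Intersection: {p_5} — 1.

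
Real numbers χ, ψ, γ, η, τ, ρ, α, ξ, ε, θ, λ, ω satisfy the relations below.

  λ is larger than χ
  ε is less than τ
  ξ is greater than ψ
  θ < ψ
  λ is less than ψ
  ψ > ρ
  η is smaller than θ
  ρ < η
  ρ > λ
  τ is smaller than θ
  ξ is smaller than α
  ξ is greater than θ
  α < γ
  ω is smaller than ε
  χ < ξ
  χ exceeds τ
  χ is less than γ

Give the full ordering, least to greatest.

Nothing is placed below ω, so it is least; from there ω < ε; ε < τ; τ < χ; χ < λ; λ < ρ; ρ < η; η < θ; θ < ψ; ψ < ξ; ξ < α; α < γ, each given directly.

ω < ε < τ < χ < λ < ρ < η < θ < ψ < ξ < α < γ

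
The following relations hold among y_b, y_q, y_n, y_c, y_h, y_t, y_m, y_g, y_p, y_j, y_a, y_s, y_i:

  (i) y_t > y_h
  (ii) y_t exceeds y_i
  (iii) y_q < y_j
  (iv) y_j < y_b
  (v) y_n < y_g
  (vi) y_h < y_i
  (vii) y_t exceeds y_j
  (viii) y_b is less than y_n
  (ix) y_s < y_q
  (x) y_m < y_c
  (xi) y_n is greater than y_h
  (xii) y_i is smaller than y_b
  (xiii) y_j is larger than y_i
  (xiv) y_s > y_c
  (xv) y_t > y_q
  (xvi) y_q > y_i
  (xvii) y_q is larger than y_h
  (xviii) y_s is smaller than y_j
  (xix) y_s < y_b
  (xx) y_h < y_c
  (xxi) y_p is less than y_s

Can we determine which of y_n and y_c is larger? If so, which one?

y_c < y_s and y_s < y_q give y_c < y_q.
With y_q < y_j: y_c < y_s < y_q < y_j.
With y_j < y_b: y_c < y_s < y_q < y_j < y_b.
Then y_b < y_n extends the chain to y_n.
So y_n is larger.

y_n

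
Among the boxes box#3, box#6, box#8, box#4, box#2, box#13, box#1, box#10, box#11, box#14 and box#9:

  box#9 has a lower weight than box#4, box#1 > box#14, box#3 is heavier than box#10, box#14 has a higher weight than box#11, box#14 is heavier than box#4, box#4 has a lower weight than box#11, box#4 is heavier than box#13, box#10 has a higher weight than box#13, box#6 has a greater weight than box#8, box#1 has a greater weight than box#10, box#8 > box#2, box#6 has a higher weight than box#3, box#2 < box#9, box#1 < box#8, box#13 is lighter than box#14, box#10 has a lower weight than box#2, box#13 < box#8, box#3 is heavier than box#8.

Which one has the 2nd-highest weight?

The consecutive relations fix a unique order: box#13 < box#10 < box#2 < box#9 < box#4 < box#11 < box#14 < box#1 < box#8 < box#3 < box#6.
Counting 2 from the largest end gives box#3.

box#3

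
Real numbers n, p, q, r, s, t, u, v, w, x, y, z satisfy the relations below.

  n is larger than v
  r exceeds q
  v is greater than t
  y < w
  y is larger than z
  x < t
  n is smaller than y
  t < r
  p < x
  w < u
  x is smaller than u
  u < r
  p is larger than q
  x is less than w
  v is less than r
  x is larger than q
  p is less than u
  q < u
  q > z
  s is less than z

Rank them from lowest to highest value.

Nothing is placed below s, so it is least; from there s < z; z < q; q < p; p < x; x < t; t < v; v < n; n < y; y < w; w < u; u < r, each given directly.

s < z < q < p < x < t < v < n < y < w < u < r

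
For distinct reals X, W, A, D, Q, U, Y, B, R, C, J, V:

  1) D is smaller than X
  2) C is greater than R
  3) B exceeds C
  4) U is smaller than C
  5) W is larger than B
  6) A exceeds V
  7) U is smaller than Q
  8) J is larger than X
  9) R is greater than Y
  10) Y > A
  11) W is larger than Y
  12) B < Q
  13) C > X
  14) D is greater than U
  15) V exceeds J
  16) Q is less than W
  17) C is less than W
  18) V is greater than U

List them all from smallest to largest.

U < D < X < J < V < A < Y < R < C < B < Q < W

Nothing is placed below U, so it is least; from there U < D; D < X; X < J; J < V; V < A; A < Y; Y < R; R < C; C < B; B < Q; Q < W, each given directly.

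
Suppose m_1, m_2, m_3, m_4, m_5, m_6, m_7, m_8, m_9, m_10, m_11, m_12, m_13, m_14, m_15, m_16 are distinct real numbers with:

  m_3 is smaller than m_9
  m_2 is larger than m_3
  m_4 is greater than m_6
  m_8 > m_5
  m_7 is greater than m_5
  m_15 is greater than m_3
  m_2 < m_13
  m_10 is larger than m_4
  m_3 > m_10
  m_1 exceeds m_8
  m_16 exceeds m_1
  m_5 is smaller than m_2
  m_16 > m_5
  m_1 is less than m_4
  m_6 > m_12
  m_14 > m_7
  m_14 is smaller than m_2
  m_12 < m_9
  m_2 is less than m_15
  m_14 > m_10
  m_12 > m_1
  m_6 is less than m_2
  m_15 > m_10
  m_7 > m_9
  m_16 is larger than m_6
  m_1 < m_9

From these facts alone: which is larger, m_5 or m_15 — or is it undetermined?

m_15

Following the relations from m_5: m_5 < m_8 < m_1 < m_12 < m_6 < m_4 < m_10 < m_3 < m_9 < m_7 < m_14 < m_2 < m_15.
So m_15 is larger.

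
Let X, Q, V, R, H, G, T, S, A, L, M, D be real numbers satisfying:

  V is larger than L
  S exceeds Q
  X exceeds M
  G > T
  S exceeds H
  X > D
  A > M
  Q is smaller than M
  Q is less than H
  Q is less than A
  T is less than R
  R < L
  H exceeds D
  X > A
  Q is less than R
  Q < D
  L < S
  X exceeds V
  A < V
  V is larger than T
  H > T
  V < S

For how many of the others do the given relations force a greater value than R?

Directly above R: L.
One step further: V, S (3 so far).
One step further: X (4 so far).
No other element is forced above R by the given relations, so the count is 4.

4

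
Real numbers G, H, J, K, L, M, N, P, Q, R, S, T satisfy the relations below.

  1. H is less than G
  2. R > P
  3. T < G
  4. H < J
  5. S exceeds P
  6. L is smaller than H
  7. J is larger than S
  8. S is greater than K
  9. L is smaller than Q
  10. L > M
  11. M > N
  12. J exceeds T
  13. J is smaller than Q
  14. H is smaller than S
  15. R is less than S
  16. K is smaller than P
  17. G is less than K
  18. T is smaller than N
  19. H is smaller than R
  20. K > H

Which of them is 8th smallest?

Piecing the relations together gives one ordering: T < N < M < L < H < G < K < P < R < S < J < Q.
The 8th smallest is P.

P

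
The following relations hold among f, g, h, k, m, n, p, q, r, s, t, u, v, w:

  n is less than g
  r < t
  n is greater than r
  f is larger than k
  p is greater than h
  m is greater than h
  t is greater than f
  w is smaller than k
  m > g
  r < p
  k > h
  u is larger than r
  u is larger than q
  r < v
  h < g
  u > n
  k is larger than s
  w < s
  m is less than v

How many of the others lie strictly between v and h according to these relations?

2

The relations place h below v. An element lies strictly between them when it is forced above h and also forced below v.
Above h: {g, m, k, p, f, t}. Below v: {r, n, g, m}.
Intersection: {g, m} — 2.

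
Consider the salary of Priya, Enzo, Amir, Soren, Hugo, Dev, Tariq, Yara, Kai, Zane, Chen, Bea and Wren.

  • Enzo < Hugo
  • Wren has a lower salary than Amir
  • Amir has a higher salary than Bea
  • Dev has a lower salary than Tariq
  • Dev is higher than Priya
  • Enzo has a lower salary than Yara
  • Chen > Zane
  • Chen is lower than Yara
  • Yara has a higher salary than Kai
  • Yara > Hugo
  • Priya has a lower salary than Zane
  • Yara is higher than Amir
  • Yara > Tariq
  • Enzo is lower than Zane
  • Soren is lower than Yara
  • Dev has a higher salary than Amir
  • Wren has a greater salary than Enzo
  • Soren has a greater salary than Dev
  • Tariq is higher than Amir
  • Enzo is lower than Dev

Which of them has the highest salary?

Yara

Enzo is not greatest since Enzo < Hugo; Bea is not greatest since Bea < Amir; Kai is not greatest since Kai < Yara; Wren is not greatest since Wren < Amir; Priya is not greatest since Priya < Dev; Amir is not greatest since Amir < Tariq; Dev is not greatest since Dev < Soren; Zane is not greatest since Zane < Chen; Soren is not greatest since Soren < Yara; Chen is not greatest since Chen < Yara; Tariq is not greatest since Tariq < Yara; Hugo is not greatest since Hugo < Yara.
Only Yara has nothing above it, so Yara is the highest salary.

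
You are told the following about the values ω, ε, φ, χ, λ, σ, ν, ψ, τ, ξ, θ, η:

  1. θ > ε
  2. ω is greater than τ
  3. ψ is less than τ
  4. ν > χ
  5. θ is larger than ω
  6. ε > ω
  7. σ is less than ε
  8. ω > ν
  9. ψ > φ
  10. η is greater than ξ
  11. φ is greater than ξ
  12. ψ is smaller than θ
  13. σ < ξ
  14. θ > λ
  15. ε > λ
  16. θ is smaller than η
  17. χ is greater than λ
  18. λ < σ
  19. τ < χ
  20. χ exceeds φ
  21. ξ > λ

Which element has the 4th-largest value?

ω

Piecing the relations together gives one ordering: λ < σ < ξ < φ < ψ < τ < χ < ν < ω < ε < θ < η.
Counting 4 from the largest end gives ω.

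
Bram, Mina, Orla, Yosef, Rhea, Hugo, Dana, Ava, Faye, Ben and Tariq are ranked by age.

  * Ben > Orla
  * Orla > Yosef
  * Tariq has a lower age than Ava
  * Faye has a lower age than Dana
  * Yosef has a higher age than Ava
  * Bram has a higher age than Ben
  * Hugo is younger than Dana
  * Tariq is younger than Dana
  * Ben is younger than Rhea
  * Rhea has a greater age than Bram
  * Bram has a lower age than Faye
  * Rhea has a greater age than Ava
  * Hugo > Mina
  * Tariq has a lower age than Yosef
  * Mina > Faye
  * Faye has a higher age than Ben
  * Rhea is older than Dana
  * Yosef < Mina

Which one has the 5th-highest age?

Faye

Chaining the given pairs: Tariq < Ava < Yosef < Orla < Ben < Bram < Faye < Mina < Hugo < Dana < Rhea.
The 5th largest is Faye.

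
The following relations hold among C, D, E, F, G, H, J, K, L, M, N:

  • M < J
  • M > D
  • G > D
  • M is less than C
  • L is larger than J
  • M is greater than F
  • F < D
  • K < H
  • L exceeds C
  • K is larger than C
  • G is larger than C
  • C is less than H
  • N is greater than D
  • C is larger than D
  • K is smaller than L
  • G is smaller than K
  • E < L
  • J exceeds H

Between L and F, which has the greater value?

F < D and D < M give F < M.
With M < C: F < D < M < C.
Then C < G extends the chain to G.
Then G < K extends the chain to K.
Then K < H extends the chain to H.
Then H < J extends the chain to J.
Then J < L extends the chain to L.
So F < L; L is the larger of the two.

L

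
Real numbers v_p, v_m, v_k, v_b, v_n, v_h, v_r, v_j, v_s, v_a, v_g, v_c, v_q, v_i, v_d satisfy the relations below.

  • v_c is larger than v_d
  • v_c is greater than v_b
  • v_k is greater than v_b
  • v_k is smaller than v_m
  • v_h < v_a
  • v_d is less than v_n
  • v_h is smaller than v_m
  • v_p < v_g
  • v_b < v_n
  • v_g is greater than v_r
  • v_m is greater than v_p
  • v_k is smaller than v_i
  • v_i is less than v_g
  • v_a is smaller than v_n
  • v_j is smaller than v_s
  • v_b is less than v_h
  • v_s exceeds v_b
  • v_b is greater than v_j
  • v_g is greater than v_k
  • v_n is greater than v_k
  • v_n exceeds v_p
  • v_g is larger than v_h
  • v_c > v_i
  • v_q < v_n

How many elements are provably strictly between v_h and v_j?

1

The relations place v_j below v_h. An element lies strictly between them when it is forced above v_j and also forced below v_h.
Above v_j: {v_b, v_k, v_a, v_i, v_s, v_g, v_n, v_m, v_c}. Below v_h: {v_b}.
Intersection: {v_b} — 1.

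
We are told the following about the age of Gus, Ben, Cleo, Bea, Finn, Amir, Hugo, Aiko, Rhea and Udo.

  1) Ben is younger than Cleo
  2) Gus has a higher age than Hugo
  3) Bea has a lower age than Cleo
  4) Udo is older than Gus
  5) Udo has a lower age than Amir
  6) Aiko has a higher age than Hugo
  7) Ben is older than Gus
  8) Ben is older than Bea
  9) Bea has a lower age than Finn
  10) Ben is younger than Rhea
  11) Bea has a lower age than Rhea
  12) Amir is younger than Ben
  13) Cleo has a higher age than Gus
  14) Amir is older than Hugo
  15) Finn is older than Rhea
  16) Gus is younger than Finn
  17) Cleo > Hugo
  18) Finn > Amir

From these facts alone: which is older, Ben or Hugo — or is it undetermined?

Link the given pairs in sequence: Hugo < Gus; Gus < Udo; Udo < Amir; Amir < Ben.
Chaining these gives Hugo < Gus < Udo < Amir < Ben.
So Ben is older.

Ben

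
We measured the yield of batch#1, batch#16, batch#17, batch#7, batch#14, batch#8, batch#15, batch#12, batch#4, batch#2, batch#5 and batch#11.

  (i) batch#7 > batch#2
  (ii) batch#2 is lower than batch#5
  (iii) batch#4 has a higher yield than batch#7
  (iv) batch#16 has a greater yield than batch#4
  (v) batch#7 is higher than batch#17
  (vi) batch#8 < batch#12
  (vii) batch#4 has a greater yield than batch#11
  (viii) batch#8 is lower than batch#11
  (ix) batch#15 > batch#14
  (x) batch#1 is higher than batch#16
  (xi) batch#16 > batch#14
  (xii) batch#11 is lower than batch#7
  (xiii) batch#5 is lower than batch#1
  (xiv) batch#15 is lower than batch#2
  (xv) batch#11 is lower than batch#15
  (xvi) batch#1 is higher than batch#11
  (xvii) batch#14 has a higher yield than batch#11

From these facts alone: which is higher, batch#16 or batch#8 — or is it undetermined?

The relevant relations are batch#8 < batch#11; batch#11 < batch#14; batch#14 < batch#15; batch#15 < batch#2; batch#2 < batch#7; batch#7 < batch#4; batch#4 < batch#16.
Together: batch#8 < batch#11 < batch#14 < batch#15 < batch#2 < batch#7 < batch#4 < batch#16.
So batch#16 is higher.

batch#16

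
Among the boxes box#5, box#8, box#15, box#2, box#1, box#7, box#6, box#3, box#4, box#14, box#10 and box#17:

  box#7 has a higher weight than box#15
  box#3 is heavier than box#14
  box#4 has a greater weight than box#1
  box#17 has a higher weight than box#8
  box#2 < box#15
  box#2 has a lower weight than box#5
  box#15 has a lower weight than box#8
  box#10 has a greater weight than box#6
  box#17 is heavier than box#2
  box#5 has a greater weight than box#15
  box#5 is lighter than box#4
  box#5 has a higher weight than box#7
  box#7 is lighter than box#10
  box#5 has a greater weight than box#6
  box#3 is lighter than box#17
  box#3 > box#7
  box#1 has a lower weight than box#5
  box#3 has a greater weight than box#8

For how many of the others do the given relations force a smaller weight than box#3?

Directly below box#3: box#8, box#7, box#14.
One step further: box#15 (4 so far).
One step further: box#2 (5 so far).
Nothing else is reachable below box#3; 5 in all.

5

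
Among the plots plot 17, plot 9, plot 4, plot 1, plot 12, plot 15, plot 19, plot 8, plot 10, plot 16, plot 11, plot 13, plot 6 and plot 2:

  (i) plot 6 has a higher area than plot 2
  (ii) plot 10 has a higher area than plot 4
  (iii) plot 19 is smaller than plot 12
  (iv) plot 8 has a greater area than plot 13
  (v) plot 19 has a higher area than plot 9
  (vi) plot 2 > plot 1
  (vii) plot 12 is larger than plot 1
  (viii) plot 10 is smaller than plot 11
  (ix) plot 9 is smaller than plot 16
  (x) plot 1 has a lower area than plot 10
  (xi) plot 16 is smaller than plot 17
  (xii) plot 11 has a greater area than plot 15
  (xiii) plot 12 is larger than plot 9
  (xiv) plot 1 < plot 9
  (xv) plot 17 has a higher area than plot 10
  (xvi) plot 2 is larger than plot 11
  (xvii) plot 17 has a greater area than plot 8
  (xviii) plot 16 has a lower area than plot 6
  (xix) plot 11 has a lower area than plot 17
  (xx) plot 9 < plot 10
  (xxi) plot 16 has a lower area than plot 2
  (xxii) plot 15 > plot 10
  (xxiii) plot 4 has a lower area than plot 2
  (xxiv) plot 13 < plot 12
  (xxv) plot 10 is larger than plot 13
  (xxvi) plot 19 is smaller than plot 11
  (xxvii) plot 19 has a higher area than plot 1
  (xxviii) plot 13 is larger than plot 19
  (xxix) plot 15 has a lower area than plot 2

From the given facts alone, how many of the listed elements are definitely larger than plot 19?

Directly above plot 19: plot 13, plot 11, plot 12.
One step further: plot 10, plot 8, plot 2, plot 17 (7 so far).
One step further: plot 15, plot 6 (9 so far).
Nothing else is reachable above plot 19; 9 in all.

9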